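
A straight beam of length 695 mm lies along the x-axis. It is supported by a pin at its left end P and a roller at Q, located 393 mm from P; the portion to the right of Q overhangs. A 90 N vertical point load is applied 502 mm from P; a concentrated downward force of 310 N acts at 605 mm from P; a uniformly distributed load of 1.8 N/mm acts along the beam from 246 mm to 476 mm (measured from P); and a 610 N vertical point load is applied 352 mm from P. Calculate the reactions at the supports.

Resultant of the distributed load: 1.8 × 230 = 414 N at 361 mm from P.
ΣM about P: Q_y·393 − 90·502 − 310·605 − (1.8·230)·361 − 610·352 = 0 → Q_y = 596904/393 = 1518.84 ≈ 1519 N.
ΣF_y = 0: P_y + 1518.84 − 90 − 310 − 1.8·230 − 610 = 0 → P_y = -94.84 N.
ΣF_x = 0: no horizontal applied forces, so P_x = 0.

P_x = 0, P_y = -94.84 N, Q_y = 1519 N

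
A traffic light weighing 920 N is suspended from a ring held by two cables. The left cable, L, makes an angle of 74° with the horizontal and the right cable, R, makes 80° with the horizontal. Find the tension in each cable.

T_L = 364.4 N, T_R = 578.5 N

ΣF_x = 0: −T_L·cos74° + T_R·cos80° = 0 → T_R = 1.58733·T_L.
ΣF_y = 0: T_L·sin74° + T_R·sin80° = 920.
Substitute: T_L·(0.961262 + 1.58733·0.984808) = 920 → T_L = 364.432 ≈ 364.4 N.
Then T_R = 1.58733 × 364.432 = 578.5 N.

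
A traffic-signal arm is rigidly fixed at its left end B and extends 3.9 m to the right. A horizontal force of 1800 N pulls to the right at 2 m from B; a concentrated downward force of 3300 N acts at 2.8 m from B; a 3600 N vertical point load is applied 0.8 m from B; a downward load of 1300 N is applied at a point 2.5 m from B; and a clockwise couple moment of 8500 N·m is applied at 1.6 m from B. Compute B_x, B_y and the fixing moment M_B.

ΣF_x = 0: B_x + 1800 = 0 → B_x = -1800 N.
ΣF_y = 0: B_y − 3300 − 3600 − 1300 = 0 → B_y = 8200 N.
ΣM about B: M_B − 3300·2.8 − 3600·0.8 − 1300·2.5 − 8500 = 0 → M_B = 23870 N·m.

B_x = -1800 N, B_y = 8200 N, M_B = 23870 N·m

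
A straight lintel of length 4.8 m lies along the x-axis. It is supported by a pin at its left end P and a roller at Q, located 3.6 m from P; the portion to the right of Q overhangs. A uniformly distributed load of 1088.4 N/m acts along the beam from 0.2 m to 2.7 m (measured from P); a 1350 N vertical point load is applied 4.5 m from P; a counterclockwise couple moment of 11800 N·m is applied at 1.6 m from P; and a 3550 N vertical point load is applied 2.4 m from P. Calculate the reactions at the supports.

P_x = 0, P_y = 5749 N, Q_y = 1872 N

Resultant of the distributed load: 1088.4 × 2.5 = 2721 N at 1.45 m from P.
Taking moments about P: Q_y·3.6 − (1088.4·2.5)·1.45 − 1350·4.5 + 11800 − 3550·2.4 = 0 → Q_y = 6740.45/3.6 = 1872.35 ≈ 1872 N.
ΣF_y = 0: P_y + 1872.35 − 1088.4·2.5 − 1350 − 3550 = 0 → P_y = 5749 N.
ΣF_x = 0: no horizontal applied forces, so P_x = 0.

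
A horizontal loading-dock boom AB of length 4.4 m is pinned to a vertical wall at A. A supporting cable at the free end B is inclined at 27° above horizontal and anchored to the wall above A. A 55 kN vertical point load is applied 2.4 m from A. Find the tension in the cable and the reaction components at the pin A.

T = 66.08 kN, A_x = 58.88 kN, A_y = 25.00 kN

ΣM about A: T·sin27°·4.4 − 55·2.4 = 0 → T = 132/(4.4·0.45399) = 66.0808 ≈ 66.08 kN.
ΣF_x = 0: A_x − T·cos27° = 0 → A_x = 66.0808 × 0.891007 = 58.88 kN.
ΣF_y = 0: A_y + T·sin27° − 55 = 0 → A_y = 55 − 66.0808 × 0.45399 = 25.00 kN.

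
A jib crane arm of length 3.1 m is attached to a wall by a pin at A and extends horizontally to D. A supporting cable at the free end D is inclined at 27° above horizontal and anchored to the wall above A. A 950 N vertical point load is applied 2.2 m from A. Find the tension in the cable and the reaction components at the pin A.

T = 1485 N, A_x = 1323 N, A_y = 275.8 N

ΣM about A: T·sin27°·3.1 − 950·2.2 = 0 → T = 2090/(3.1·0.45399) = 1485.04 ≈ 1485 N.
ΣF_x = 0: A_x − T·cos27° = 0 → A_x = 1485.04 × 0.891007 = 1323 N.
ΣF_y = 0: A_y + T·sin27° − 950 = 0 → A_y = 950 − 1485.04 × 0.45399 = 275.8 N.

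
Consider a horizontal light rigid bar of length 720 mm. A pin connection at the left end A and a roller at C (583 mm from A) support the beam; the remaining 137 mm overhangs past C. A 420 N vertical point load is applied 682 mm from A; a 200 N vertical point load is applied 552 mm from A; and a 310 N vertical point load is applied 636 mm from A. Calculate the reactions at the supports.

ΣM about A: C_y·583 − 420·682 − 200·552 − 310·636 = 0 → C_y = 594000/583 = 1018.87 ≈ 1019 N.
ΣF_y = 0: A_y + 1018.87 − 420 − 200 − 310 = 0 → A_y = -88.87 N.
ΣF_x = 0: no horizontal applied forces, so A_x = 0.

A_x = 0, A_y = -88.87 N, C_y = 1019 N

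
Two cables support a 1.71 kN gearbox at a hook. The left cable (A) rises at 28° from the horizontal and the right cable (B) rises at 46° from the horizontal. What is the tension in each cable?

T_A = 1.236 kN, T_B = 1.571 kN

ΣF_x = 0: −T_A·cos28° + T_B·cos46° = 0 → T_B = 1.27105·T_A.
ΣF_y = 0: T_A·sin28° + T_B·sin46° = 1.71.
Substitute: T_A·(0.469472 + 1.27105·0.71934) = 1.71 → T_A = 1.23574 ≈ 1.236 kN.
Then T_B = 1.27105 × 1.23574 = 1.571 kN.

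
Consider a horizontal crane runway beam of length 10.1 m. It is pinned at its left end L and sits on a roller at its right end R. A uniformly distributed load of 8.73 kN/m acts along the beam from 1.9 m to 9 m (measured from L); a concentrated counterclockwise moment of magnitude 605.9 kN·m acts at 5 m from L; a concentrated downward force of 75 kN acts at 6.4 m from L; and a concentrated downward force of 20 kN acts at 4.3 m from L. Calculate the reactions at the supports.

Resultant of the distributed load: 8.73 × 7.1 = 61.983 kN at 5.45 m from L.
Taking moments about L: R_y·10.1 − (8.73·7.1)·5.45 + 605.9 − 75·6.4 − 20·4.3 = 0 → R_y = 297.90735/10.1 = 29.4958 ≈ 29.50 kN.
ΣF_y = 0: L_y + 29.4958 − 8.73·7.1 − 75 − 20 = 0 → L_y = 127.5 kN.
ΣF_x = 0: no horizontal applied forces, so L_x = 0.

L_x = 0, L_y = 127.5 kN, R_y = 29.50 kN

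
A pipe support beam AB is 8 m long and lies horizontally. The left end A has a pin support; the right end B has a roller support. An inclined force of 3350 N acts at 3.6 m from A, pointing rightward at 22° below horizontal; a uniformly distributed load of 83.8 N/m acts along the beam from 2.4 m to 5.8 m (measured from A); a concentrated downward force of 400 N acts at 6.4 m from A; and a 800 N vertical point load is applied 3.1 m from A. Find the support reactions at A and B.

Resultant of the distributed load: 83.8 × 3.4 = 284.92 N at 4.1 m from A.
Taking moments about A: B_y·8 − 3350·sin22°·3.6 − (83.8·3.4)·4.1 − 400·6.4 − 800·3.1 = 0 → B_y = 10725.9/8 = 1340.74 ≈ 1341 N.
ΣF_y = 0: A_y + 1340.74 − 3350·sin22° − 83.8·3.4 − 400 − 800 = 0 → A_y = 1399 N.
ΣF_x = 0: A_x + 3350·cos22° = 0 → A_x = -3106 N.

A_x = -3106 N, A_y = 1399 N, B_y = 1341 N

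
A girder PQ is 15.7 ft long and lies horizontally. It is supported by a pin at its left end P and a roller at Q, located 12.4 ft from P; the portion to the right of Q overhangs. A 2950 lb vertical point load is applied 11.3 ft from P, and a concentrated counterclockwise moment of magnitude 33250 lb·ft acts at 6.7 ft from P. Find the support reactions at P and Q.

P_x = 0, P_y = 2943 lb, Q_y = 6.855 lb

Taking moments about P: Q_y·12.4 − 2950·11.3 + 33250 = 0 → Q_y = 85/12.4 = 6.85484 ≈ 6.855 lb.
ΣF_y = 0: P_y + 6.85484 − 2950 = 0 → P_y = 2943 lb.
ΣF_x = 0: no horizontal applied forces, so P_x = 0.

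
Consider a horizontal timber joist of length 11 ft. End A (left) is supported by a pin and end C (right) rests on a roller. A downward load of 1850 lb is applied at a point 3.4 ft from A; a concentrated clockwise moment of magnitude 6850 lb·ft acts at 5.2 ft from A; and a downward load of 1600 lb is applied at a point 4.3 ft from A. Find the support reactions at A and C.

Moments about A: C_y·11 − 1850·3.4 − 6850 − 1600·4.3 = 0 → C_y = 20020/11 = 1820 lb.
ΣF_y = 0: A_y + 1820 − 1850 − 1600 = 0 → A_y = 1630 lb.
ΣF_x = 0: no horizontal applied forces, so A_x = 0.

A_x = 0, A_y = 1630 lb, C_y = 1820 lb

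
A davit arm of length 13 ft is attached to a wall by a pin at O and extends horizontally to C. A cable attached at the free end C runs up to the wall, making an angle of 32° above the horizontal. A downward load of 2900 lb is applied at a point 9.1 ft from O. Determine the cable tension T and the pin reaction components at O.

ΣM about O: T·sin32°·13 − 2900·9.1 = 0 → T = 26390/(13·0.529919) = 3830.77 ≈ 3831 lb.
ΣF_x = 0: O_x − T·cos32° = 0 → O_x = 3830.77 × 0.848048 = 3249 lb.
ΣF_y = 0: O_y + T·sin32° − 2900 = 0 → O_y = 2900 − 3830.77 × 0.529919 = 870.0 lb.

T = 3831 lb, O_x = 3249 lb, O_y = 870.0 lb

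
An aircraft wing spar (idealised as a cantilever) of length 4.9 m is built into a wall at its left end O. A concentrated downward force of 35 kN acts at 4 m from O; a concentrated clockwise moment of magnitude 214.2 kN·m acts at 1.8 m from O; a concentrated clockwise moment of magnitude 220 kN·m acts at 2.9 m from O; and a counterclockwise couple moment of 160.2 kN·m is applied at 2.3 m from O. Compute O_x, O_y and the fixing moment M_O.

O_x = 0, O_y = 35.00 kN, M_O = 414.0 kN·m

ΣF_x = 0: O_x = 0.
ΣF_y = 0: O_y − 35 = 0 → O_y = 35.00 kN.
ΣM about O: M_O − 35·4 − 214.2 − 220 + 160.2 = 0 → M_O = 414.0 kN·m.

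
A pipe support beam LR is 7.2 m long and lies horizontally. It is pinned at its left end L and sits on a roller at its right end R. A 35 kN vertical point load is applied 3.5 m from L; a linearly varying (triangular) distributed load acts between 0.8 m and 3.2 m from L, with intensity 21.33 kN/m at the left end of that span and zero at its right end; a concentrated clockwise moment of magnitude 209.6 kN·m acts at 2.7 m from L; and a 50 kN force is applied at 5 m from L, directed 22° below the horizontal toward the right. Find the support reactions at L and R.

Resultant of the triangular load: ½ × 21.33 × 2.4 = 25.596 kN, acting at 1.6 m from L (one-third of the span from the peak).
Moments about L: R_y·7.2 − 35·3.5 − (½·21.33·2.4)·1.6 − 209.6 − 50·sin22°·5 = 0 → R_y = 466.705/7.2 = 64.8201 ≈ 64.82 kN.
ΣF_y = 0: L_y + 64.8201 − 35 − ½·21.33·2.4 − 50·sin22° = 0 → L_y = 14.51 kN.
ΣF_x = 0: L_x + 50·cos22° = 0 → L_x = -46.36 kN.

L_x = -46.36 kN, L_y = 14.51 kN, R_y = 64.82 kN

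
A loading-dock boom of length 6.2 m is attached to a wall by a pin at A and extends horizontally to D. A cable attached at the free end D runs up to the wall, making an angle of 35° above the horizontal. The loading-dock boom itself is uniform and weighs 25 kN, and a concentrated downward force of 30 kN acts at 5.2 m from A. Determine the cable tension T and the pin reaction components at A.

ΣM about A: T·sin35°·6.2 − 25·3.1 − 30·5.2 = 0 → T = 233.5/(6.2·0.573576) = 65.6605 ≈ 65.66 kN.
ΣF_x = 0: A_x − T·cos35° = 0 → A_x = 65.6605 × 0.819152 = 53.79 kN.
ΣF_y = 0: A_y + T·sin35° − 25 − 30 = 0 → A_y = 55 − 65.6605 × 0.573576 = 17.34 kN.

T = 65.66 kN, A_x = 53.79 kN, A_y = 17.34 kN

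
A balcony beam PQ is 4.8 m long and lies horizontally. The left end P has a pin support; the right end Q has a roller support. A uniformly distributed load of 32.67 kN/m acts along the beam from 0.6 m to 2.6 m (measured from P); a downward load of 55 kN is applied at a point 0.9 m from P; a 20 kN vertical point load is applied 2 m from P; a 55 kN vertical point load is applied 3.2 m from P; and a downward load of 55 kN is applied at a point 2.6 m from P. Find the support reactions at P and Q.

P_x = 0, P_y = 143.5 kN, Q_y = 106.9 kN

Resultant of the distributed load: 32.67 × 2 = 65.34 kN at 1.6 m from P.
Moments about P: Q_y·4.8 − (32.67·2)·1.6 − 55·0.9 − 20·2 − 55·3.2 − 55·2.6 = 0 → Q_y = 513.044/4.8 = 106.884 ≈ 106.9 kN.
ΣF_y = 0: P_y + 106.884 − 32.67·2 − 55 − 20 − 55 − 55 = 0 → P_y = 143.5 kN.
ΣF_x = 0: no horizontal applied forces, so P_x = 0.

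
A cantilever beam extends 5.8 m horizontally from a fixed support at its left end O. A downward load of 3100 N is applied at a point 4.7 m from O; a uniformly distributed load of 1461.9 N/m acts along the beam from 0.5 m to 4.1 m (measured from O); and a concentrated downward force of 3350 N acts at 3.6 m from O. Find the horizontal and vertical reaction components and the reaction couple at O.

O_x = 0, O_y = 11710 N, M_O = 38730 N·m

Resultant of the distributed load: 1461.9 × 3.6 = 5262.84 N at 2.3 m from O.
ΣF_x = 0: O_x = 0.
ΣF_y = 0: O_y − 3100 − 1461.9·3.6 − 3350 = 0 → O_y = 11710 N.
ΣM about O: M_O − 3100·4.7 − (1461.9·3.6)·2.3 − 3350·3.6 = 0 → M_O = 38730 N·m.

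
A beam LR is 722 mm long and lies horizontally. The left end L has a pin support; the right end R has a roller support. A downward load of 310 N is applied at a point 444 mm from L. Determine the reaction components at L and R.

ΣM about L: R_y·722 − 310·444 = 0 → R_y = 137640/722 = 190.637 ≈ 190.6 N.
ΣF_y = 0: L_y + 190.637 − 310 = 0 → L_y = 119.4 N.
ΣF_x = 0: no horizontal applied forces, so L_x = 0.

L_x = 0, L_y = 119.4 N, R_y = 190.6 N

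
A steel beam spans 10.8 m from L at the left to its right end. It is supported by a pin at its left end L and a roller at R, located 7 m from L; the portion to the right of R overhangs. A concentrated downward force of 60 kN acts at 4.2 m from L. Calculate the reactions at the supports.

L_x = 0, L_y = 24.00 kN, R_y = 36.00 kN

Moments about L: R_y·7 − 60·4.2 = 0 → R_y = 252/7 = 36.00 kN.
ΣF_y = 0: L_y + 36 − 60 = 0 → L_y = 24.00 kN.
ΣF_x = 0: no horizontal applied forces, so L_x = 0.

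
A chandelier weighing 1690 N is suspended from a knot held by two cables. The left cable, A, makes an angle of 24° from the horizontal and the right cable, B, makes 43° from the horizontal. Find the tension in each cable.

T_A = 1343 N, T_B = 1677 N

ΣF_x = 0: −T_A·cos24° + T_B·cos43° = 0 → T_B = 1.24912·T_A.
ΣF_y = 0: T_A·sin24° + T_B·sin43° = 1690.
Substitute: T_A·(0.406737 + 1.24912·0.681998) = 1690 → T_A = 1342.73 ≈ 1343 N.
Then T_B = 1.24912 × 1342.73 = 1677 N.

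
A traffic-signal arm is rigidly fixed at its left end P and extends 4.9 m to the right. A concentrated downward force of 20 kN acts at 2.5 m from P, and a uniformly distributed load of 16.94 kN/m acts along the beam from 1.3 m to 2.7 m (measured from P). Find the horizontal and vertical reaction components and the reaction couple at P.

Resultant of the distributed load: 16.94 × 1.4 = 23.716 kN at 2 m from P.
ΣF_x = 0: P_x = 0.
ΣF_y = 0: P_y − 20 − 16.94·1.4 = 0 → P_y = 43.72 kN.
ΣM about P: M_P − 20·2.5 − (16.94·1.4)·2 = 0 → M_P = 97.43 kN·m.

P_x = 0, P_y = 43.72 kN, M_P = 97.43 kN·m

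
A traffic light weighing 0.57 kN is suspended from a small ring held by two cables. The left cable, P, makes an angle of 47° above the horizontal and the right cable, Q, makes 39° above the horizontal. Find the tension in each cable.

ΣF_x = 0: −T_P·cos47° + T_Q·cos39° = 0 → T_Q = 0.877568·T_P.
ΣF_y = 0: T_P·sin47° + T_Q·sin39° = 0.57.
Substitute: T_P·(0.731354 + 0.877568·0.62932) = 0.57 → T_P = 0.444055 ≈ 0.4441 kN.
Then T_Q = 0.877568 × 0.444055 = 0.3897 kN.

T_P = 0.4441 kN, T_Q = 0.3897 kN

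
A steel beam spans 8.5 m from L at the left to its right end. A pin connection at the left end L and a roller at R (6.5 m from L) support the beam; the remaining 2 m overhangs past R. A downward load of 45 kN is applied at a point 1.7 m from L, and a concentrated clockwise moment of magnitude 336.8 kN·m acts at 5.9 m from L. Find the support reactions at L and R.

ΣM about L: R_y·6.5 − 45·1.7 − 336.8 = 0 → R_y = 413.3/6.5 = 63.5846 ≈ 63.58 kN.
ΣF_y = 0: L_y + 63.5846 − 45 = 0 → L_y = -18.58 kN.
ΣF_x = 0: no horizontal applied forces, so L_x = 0.

L_x = 0, L_y = -18.58 kN, R_y = 63.58 kN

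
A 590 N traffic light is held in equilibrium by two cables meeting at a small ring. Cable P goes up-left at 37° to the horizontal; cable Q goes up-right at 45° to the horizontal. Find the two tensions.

T_P = 421.3 N, T_Q = 475.8 N

ΣF_x = 0: −T_P·cos37° + T_Q·cos45° = 0 → T_Q = 1.12944·T_P.
ΣF_y = 0: T_P·sin37° + T_Q·sin45° = 590.
Substitute: T_P·(0.601815 + 1.12944·0.707107) = 590 → T_P = 421.293 ≈ 421.3 N.
Then T_Q = 1.12944 × 421.293 = 475.8 N.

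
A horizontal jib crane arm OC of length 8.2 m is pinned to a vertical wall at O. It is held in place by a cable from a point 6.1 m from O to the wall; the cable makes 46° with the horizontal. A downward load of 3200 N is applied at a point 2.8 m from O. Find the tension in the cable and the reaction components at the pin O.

ΣM about O: T·sin46°·6.1 − 3200·2.8 = 0 → T = 8960/(6.1·0.71934) = 2041.94 ≈ 2042 N.
ΣF_x = 0: O_x − T·cos46° = 0 → O_x = 2041.94 × 0.694658 = 1418 N.
ΣF_y = 0: O_y + T·sin46° − 3200 = 0 → O_y = 3200 − 2041.94 × 0.71934 = 1731 N.

T = 2042 N, O_x = 1418 N, O_y = 1731 N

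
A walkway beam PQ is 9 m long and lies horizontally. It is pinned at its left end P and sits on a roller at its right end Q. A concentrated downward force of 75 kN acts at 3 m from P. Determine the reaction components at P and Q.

Moments about P: Q_y·9 − 75·3 = 0 → Q_y = 225/9 = 25.00 kN.
ΣF_y = 0: P_y + 25 − 75 = 0 → P_y = 50.00 kN.
ΣF_x = 0: no horizontal applied forces, so P_x = 0.

P_x = 0, P_y = 50.00 kN, Q_y = 25.00 kN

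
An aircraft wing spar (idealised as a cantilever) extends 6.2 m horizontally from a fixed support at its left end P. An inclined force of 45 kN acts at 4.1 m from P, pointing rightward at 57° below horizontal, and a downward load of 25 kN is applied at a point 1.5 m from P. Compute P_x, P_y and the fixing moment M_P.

ΣF_x = 0: P_x + 45·cos57° = 0 → P_x = -24.51 kN.
ΣF_y = 0: P_y − 45·sin57° − 25 = 0 → P_y = 62.74 kN.
ΣM about P: M_P − 45·sin57°·4.1 − 25·1.5 = 0 → M_P = 192.2 kN·m.

P_x = -24.51 kN, P_y = 62.74 kN, M_P = 192.2 kN·m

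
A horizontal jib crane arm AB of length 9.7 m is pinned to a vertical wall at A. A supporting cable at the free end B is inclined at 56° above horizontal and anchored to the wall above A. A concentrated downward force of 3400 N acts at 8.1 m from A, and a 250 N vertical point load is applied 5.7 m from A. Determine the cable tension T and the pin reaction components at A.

T = 3602 N, A_x = 2014 N, A_y = 663.9 N

ΣM about A: T·sin56°·9.7 − 3400·8.1 − 250·5.7 = 0 → T = 28965/(9.7·0.829038) = 3601.86 ≈ 3602 N.
ΣF_x = 0: A_x − T·cos56° = 0 → A_x = 3601.86 × 0.559193 = 2014 N.
ΣF_y = 0: A_y + T·sin56° − 3400 − 250 = 0 → A_y = 3650 − 3601.86 × 0.829038 = 663.9 N.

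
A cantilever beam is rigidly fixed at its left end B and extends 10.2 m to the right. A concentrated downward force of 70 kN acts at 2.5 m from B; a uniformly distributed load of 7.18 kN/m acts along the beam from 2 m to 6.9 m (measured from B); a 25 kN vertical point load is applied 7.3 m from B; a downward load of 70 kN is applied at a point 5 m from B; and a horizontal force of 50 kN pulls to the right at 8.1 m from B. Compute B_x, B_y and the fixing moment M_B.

B_x = -50.00 kN, B_y = 200.2 kN, M_B = 864.1 kN·m

Resultant of the distributed load: 7.18 × 4.9 = 35.182 kN at 4.45 m from B.
ΣF_x = 0: B_x + 50 = 0 → B_x = -50.00 kN.
ΣF_y = 0: B_y − 70 − 7.18·4.9 − 25 − 70 = 0 → B_y = 200.2 kN.
ΣM about B: M_B − 70·2.5 − (7.18·4.9)·4.45 − 25·7.3 − 70·5 = 0 → M_B = 864.1 kN·m.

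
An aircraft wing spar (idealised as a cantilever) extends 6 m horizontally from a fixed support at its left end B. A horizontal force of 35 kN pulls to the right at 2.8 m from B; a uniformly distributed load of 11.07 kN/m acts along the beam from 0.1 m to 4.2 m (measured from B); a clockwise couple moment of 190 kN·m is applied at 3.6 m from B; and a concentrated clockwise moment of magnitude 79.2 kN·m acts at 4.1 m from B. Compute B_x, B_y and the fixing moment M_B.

Resultant of the distributed load: 11.07 × 4.1 = 45.387 kN at 2.15 m from B.
ΣF_x = 0: B_x + 35 = 0 → B_x = -35.00 kN.
ΣF_y = 0: B_y − 11.07·4.1 = 0 → B_y = 45.39 kN.
ΣM about B: M_B − (11.07·4.1)·2.15 − 190 − 79.2 = 0 → M_B = 366.8 kN·m.

B_x = -35.00 kN, B_y = 45.39 kN, M_B = 366.8 kN·m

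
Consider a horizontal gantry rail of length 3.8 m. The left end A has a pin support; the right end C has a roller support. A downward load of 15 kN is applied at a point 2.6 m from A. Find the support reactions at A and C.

ΣM about A: C_y·3.8 − 15·2.6 = 0 → C_y = 39/3.8 = 10.2632 ≈ 10.26 kN.
ΣF_y = 0: A_y + 10.2632 − 15 = 0 → A_y = 4.737 kN.
ΣF_x = 0: no horizontal applied forces, so A_x = 0.

A_x = 0, A_y = 4.737 kN, C_y = 10.26 kN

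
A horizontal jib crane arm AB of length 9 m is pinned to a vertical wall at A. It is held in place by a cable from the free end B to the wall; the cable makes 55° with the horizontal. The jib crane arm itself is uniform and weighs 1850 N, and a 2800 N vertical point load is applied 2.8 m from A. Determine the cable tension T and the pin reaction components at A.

ΣM about A: T·sin55°·9 − 1850·4.5 − 2800·2.8 = 0 → T = 16165/(9·0.819152) = 2192.65 ≈ 2193 N.
ΣF_x = 0: A_x − T·cos55° = 0 → A_x = 2192.65 × 0.573576 = 1258 N.
ΣF_y = 0: A_y + T·sin55° − 1850 − 2800 = 0 → A_y = 4650 − 2192.65 × 0.819152 = 2854 N.

T = 2193 N, A_x = 1258 N, A_y = 2854 N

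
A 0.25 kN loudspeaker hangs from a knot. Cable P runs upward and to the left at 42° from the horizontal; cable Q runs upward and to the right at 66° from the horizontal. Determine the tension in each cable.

ΣF_x = 0: −T_P·cos42° + T_Q·cos66° = 0 → T_Q = 1.82709·T_P.
ΣF_y = 0: T_P·sin42° + T_Q·sin66° = 0.25.
Substitute: T_P·(0.669131 + 1.82709·0.913545) = 0.25 → T_P = 0.106917 ≈ 0.1069 kN.
Then T_Q = 1.82709 × 0.106917 = 0.1953 kN.

T_P = 0.1069 kN, T_Q = 0.1953 kN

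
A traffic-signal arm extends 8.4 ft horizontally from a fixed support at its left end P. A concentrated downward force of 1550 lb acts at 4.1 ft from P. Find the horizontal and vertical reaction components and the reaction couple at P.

ΣF_x = 0: P_x = 0.
ΣF_y = 0: P_y − 1550 = 0 → P_y = 1550 lb.
ΣM about P: M_P − 1550·4.1 = 0 → M_P = 6355 lb·ft.

P_x = 0, P_y = 1550 lb, M_P = 6355 lb·ft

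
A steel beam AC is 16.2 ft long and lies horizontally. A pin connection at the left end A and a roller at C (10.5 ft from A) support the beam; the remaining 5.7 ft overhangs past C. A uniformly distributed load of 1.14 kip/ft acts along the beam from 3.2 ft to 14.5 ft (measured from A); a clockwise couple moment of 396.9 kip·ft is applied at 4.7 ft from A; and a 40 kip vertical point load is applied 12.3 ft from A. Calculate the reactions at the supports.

Resultant of the distributed load: 1.14 × 11.3 = 12.882 kip at 8.85 ft from A.
ΣM about A: C_y·10.5 − (1.14·11.3)·8.85 − 396.9 − 40·12.3 = 0 → C_y = 1002.9057/10.5 = 95.5148 ≈ 95.51 kip.
ΣF_y = 0: A_y + 95.5148 − 1.14·11.3 − 40 = 0 → A_y = -42.63 kip.
ΣF_x = 0: no horizontal applied forces, so A_x = 0.

A_x = 0, A_y = -42.63 kip, C_y = 95.51 kip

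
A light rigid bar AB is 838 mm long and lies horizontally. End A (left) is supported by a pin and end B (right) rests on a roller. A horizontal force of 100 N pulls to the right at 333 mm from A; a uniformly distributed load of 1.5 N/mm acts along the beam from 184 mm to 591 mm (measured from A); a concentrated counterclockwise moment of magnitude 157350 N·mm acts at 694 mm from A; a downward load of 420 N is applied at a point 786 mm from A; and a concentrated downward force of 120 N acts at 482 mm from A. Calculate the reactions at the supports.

A_x = -100.0 N, A_y = 593.0 N, B_y = 557.5 N

Resultant of the distributed load: 1.5 × 407 = 610.5 N at 387.5 mm from A.
ΣM about A: B_y·838 − (1.5·407)·387.5 + 157350 − 420·786 − 120·482 = 0 → B_y = 467178.75/838 = 557.493 ≈ 557.5 N.
ΣF_y = 0: A_y + 557.493 − 1.5·407 − 420 − 120 = 0 → A_y = 593.0 N.
ΣF_x = 0: A_x + 100 = 0 → A_x = -100.0 N.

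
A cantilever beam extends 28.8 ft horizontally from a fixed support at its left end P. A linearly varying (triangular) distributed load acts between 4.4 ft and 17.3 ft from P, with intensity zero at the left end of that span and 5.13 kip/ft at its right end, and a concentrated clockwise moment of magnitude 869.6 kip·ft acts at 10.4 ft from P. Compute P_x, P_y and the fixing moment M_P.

P_x = 0, P_y = 33.09 kip, M_P = 1300 kip·ft

Resultant of the triangular load: ½ × 5.13 × 12.9 = 33.0885 kip, acting at 13 ft from P (one-third of the span from the peak).
ΣF_x = 0: P_x = 0.
ΣF_y = 0: P_y − ½·5.13·12.9 = 0 → P_y = 33.09 kip.
ΣM about P: M_P − (½·5.13·12.9)·13 − 869.6 = 0 → M_P = 1300 kip·ft.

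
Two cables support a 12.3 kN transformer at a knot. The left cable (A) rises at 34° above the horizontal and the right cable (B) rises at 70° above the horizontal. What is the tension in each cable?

ΣF_x = 0: −T_A·cos34° + T_B·cos70° = 0 → T_B = 2.42394·T_A.
ΣF_y = 0: T_A·sin34° + T_B·sin70° = 12.3.
Substitute: T_A·(0.559193 + 2.42394·0.939693) = 12.3 → T_A = 4.33564 ≈ 4.336 kN.
Then T_B = 2.42394 × 4.33564 = 10.51 kN.

T_A = 4.336 kN, T_B = 10.51 kN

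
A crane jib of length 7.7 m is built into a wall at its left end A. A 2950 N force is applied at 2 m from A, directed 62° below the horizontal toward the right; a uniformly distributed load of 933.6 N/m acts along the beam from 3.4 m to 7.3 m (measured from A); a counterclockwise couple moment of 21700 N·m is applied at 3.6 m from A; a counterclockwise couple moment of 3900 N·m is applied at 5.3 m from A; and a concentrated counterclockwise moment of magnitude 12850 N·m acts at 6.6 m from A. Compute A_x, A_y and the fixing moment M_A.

Resultant of the distributed load: 933.6 × 3.9 = 3641.04 N at 5.35 m from A.
ΣF_x = 0: A_x + 2950·cos62° = 0 → A_x = -1385 N.
ΣF_y = 0: A_y − 2950·sin62° − 933.6·3.9 = 0 → A_y = 6246 N.
ΣM about A: M_A − 2950·sin62°·2 − (933.6·3.9)·5.35 + 21700 + 3900 + 12850 = 0 → M_A = -13760 N·m.

A_x = -1385 N, A_y = 6246 N, M_A = -13760 N·m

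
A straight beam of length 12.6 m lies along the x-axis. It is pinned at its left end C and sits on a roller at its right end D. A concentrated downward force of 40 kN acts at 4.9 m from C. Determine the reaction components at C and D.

ΣM about C: D_y·12.6 − 40·4.9 = 0 → D_y = 196/12.6 = 15.5556 ≈ 15.56 kN.
ΣF_y = 0: C_y + 15.5556 − 40 = 0 → C_y = 24.44 kN.
ΣF_x = 0: no horizontal applied forces, so C_x = 0.

C_x = 0, C_y = 24.44 kN, D_y = 15.56 kN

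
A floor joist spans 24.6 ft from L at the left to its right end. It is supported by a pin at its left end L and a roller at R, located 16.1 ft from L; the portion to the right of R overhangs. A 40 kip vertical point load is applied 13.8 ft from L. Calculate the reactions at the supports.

L_x = 0, L_y = 5.714 kip, R_y = 34.29 kip

ΣM about L: R_y·16.1 − 40·13.8 = 0 → R_y = 552/16.1 = 34.2857 ≈ 34.29 kip.
ΣF_y = 0: L_y + 34.2857 − 40 = 0 → L_y = 5.714 kip.
ΣF_x = 0: no horizontal applied forces, so L_x = 0.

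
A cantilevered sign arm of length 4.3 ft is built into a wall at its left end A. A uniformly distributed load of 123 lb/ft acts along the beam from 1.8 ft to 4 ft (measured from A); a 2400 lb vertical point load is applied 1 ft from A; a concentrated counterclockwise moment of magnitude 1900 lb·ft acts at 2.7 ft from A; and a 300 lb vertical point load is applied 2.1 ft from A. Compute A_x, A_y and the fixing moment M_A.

A_x = 0, A_y = 2971 lb, M_A = 1915 lb·ft

Resultant of the distributed load: 123 × 2.2 = 270.6 lb at 2.9 ft from A.
ΣF_x = 0: A_x = 0.
ΣF_y = 0: A_y − 123·2.2 − 2400 − 300 = 0 → A_y = 2971 lb.
ΣM about A: M_A − (123·2.2)·2.9 − 2400·1 + 1900 − 300·2.1 = 0 → M_A = 1915 lb·ft.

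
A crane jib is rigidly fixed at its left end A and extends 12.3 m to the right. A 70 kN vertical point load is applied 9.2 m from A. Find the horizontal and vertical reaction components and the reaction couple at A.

ΣF_x = 0: A_x = 0.
ΣF_y = 0: A_y − 70 = 0 → A_y = 70.00 kN.
ΣM about A: M_A − 70·9.2 = 0 → M_A = 644.0 kN·m.

A_x = 0, A_y = 70.00 kN, M_A = 644.0 kN·m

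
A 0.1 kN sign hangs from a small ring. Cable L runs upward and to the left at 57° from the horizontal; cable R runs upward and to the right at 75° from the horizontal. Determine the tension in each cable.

ΣF_x = 0: −T_L·cos57° + T_R·cos75° = 0 → T_R = 2.10432·T_L.
ΣF_y = 0: T_L·sin57° + T_R·sin75° = 0.1.
Substitute: T_L·(0.838671 + 2.10432·0.965926) = 0.1 → T_L = 0.0348276 ≈ 0.03483 kN.
Then T_R = 2.10432 × 0.0348276 = 0.07329 kN.

T_L = 0.03483 kN, T_R = 0.07329 kN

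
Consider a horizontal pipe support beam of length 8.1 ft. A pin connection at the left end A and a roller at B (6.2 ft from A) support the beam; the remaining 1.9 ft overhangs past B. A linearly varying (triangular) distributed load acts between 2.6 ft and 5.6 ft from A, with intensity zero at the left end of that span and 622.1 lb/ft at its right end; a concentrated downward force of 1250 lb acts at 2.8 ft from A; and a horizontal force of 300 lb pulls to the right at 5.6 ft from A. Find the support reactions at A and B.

A_x = -300.0 lb, A_y = 926.3 lb, B_y = 1257 lb

Resultant of the triangular load: ½ × 622.1 × 3 = 933.15 lb, acting at 4.6 ft from A (one-third of the span from the peak).
ΣM about A: B_y·6.2 − (½·622.1·3)·4.6 − 1250·2.8 = 0 → B_y = 7792.49/6.2 = 1256.85 ≈ 1257 lb.
ΣF_y = 0: A_y + 1256.85 − ½·622.1·3 − 1250 = 0 → A_y = 926.3 lb.
ΣF_x = 0: A_x + 300 = 0 → A_x = -300.0 lb.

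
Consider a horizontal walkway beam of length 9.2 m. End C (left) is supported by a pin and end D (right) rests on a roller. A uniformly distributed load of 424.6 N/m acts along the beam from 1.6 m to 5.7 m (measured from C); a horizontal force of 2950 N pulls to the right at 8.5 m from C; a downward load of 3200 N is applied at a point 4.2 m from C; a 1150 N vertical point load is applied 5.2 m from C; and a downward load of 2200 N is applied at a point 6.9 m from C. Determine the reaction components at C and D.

Resultant of the distributed load: 424.6 × 4.1 = 1740.86 N at 3.65 m from C.
Taking moments about C: D_y·9.2 − (424.6·4.1)·3.65 − 3200·4.2 − 1150·5.2 − 2200·6.9 = 0 → D_y = 40954.139/9.2 = 4451.54 ≈ 4452 N.
ΣF_y = 0: C_y + 4451.54 − 424.6·4.1 − 3200 − 1150 − 2200 = 0 → C_y = 3839 N.
ΣF_x = 0: C_x + 2950 = 0 → C_x = -2950 N.

C_x = -2950 N, C_y = 3839 N, D_y = 4452 N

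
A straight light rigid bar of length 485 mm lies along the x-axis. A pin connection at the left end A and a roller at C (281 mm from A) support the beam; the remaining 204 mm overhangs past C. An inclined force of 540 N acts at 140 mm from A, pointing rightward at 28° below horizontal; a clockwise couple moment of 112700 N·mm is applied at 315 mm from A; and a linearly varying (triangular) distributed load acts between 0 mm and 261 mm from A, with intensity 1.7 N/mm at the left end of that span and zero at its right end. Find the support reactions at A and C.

Resultant of the triangular load: ½ × 1.7 × 261 = 221.85 N, acting at 87 mm from A (one-third of the span from the peak).
Moments about A: C_y·281 − 540·sin28°·140 − 112700 − (½·1.7·261)·87 = 0 → C_y = 167493/281 = 596.06 ≈ 596.1 N.
ΣF_y = 0: A_y + 596.06 − 540·sin28° − ½·1.7·261 = 0 → A_y = -120.7 N.
ΣF_x = 0: A_x + 540·cos28° = 0 → A_x = -476.8 N.

A_x = -476.8 N, A_y = -120.7 N, C_y = 596.1 N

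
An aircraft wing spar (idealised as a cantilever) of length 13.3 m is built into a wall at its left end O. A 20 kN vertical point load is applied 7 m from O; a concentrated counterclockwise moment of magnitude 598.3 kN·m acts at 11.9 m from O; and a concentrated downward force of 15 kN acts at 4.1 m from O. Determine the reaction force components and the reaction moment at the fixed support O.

O_x = 0, O_y = 35.00 kN, M_O = -396.8 kN·m

ΣF_x = 0: O_x = 0.
ΣF_y = 0: O_y − 20 − 15 = 0 → O_y = 35.00 kN.
ΣM about O: M_O − 20·7 + 598.3 − 15·4.1 = 0 → M_O = -396.8 kN·m.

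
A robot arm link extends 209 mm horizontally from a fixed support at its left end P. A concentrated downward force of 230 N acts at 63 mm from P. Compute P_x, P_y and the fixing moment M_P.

P_x = 0, P_y = 230.0 N, M_P = 14490 N·mm

ΣF_x = 0: P_x = 0.
ΣF_y = 0: P_y − 230 = 0 → P_y = 230.0 N.
ΣM about P: M_P − 230·63 = 0 → M_P = 14490 N·mm.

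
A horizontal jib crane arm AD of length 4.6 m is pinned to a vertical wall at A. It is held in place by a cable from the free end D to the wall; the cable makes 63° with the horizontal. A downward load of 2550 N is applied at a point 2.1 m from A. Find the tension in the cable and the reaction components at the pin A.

T = 1307 N, A_x = 593.2 N, A_y = 1386 N

ΣM about A: T·sin63°·4.6 − 2550·2.1 = 0 → T = 5355/(4.6·0.891007) = 1306.53 ≈ 1307 N.
ΣF_x = 0: A_x − T·cos63° = 0 → A_x = 1306.53 × 0.45399 = 593.2 N.
ΣF_y = 0: A_y + T·sin63° − 2550 = 0 → A_y = 2550 − 1306.53 × 0.891007 = 1386 N.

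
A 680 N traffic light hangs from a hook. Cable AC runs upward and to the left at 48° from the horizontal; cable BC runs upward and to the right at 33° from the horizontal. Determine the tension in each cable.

T_AC = 577.4 N, T_BC = 460.7 N

ΣF_x = 0: −T_AC·cos48° + T_BC·cos33° = 0 → T_BC = 0.797847·T_AC.
ΣF_y = 0: T_AC·sin48° + T_BC·sin33° = 680.
Substitute: T_AC·(0.743145 + 0.797847·0.544639) = 680 → T_AC = 577.405 ≈ 577.4 N.
Then T_BC = 0.797847 × 577.405 = 460.7 N.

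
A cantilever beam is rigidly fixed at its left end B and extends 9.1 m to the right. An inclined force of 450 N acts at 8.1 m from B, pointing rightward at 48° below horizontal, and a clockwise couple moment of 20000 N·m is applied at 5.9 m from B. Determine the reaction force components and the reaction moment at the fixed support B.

ΣF_x = 0: B_x + 450·cos48° = 0 → B_x = -301.1 N.
ΣF_y = 0: B_y − 450·sin48° = 0 → B_y = 334.4 N.
ΣM about B: M_B − 450·sin48°·8.1 − 20000 = 0 → M_B = 22710 N·m.

B_x = -301.1 N, B_y = 334.4 N, M_B = 22710 N·m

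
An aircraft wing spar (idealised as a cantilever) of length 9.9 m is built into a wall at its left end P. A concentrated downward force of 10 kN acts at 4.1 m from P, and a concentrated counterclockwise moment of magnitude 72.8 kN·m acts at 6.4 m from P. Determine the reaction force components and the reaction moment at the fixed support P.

ΣF_x = 0: P_x = 0.
ΣF_y = 0: P_y − 10 = 0 → P_y = 10.00 kN.
ΣM about P: M_P − 10·4.1 + 72.8 = 0 → M_P = -31.80 kN·m.

P_x = 0, P_y = 10.00 kN, M_P = -31.80 kN·m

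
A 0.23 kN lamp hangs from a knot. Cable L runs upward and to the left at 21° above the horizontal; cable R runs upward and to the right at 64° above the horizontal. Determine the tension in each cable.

ΣF_x = 0: −T_L·cos21° + T_R·cos64° = 0 → T_R = 2.12966·T_L.
ΣF_y = 0: T_L·sin21° + T_R·sin64° = 0.23.
Substitute: T_L·(0.358368 + 2.12966·0.898794) = 0.23 → T_L = 0.10121 ≈ 0.1012 kN.
Then T_R = 2.12966 × 0.10121 = 0.2155 kN.

T_L = 0.1012 kN, T_R = 0.2155 kN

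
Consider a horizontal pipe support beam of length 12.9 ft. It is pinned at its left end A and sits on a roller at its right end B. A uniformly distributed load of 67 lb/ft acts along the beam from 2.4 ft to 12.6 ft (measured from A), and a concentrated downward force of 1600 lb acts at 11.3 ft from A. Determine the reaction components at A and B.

Resultant of the distributed load: 67 × 10.2 = 683.4 lb at 7.5 ft from A.
Moments about A: B_y·12.9 − (67·10.2)·7.5 − 1600·11.3 = 0 → B_y = 23205.5/12.9 = 1798.88 ≈ 1799 lb.
ΣF_y = 0: A_y + 1798.88 − 67·10.2 − 1600 = 0 → A_y = 484.5 lb.
ΣF_x = 0: no horizontal applied forces, so A_x = 0.

A_x = 0, A_y = 484.5 lb, B_y = 1799 lb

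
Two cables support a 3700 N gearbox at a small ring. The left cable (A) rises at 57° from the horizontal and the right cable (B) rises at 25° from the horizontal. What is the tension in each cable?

T_A = 3386 N, T_B = 2035 N

ΣF_x = 0: −T_A·cos57° + T_B·cos25° = 0 → T_B = 0.600943·T_A.
ΣF_y = 0: T_A·sin57° + T_B·sin25° = 3700.
Substitute: T_A·(0.838671 + 0.600943·0.422618) = 3700 → T_A = 3386.29 ≈ 3386 N.
Then T_B = 0.600943 × 3386.29 = 2035 N.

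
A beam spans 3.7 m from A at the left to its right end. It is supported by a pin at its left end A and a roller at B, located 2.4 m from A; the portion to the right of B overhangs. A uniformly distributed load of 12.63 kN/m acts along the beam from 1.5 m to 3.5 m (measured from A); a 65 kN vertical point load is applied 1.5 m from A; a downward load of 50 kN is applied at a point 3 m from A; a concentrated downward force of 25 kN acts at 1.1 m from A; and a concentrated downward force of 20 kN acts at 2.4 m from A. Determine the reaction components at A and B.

A_x = 0, A_y = 24.36 kN, B_y = 160.9 kN

Resultant of the distributed load: 12.63 × 2 = 25.26 kN at 2.5 m from A.
ΣM about A: B_y·2.4 − (12.63·2)·2.5 − 65·1.5 − 50·3 − 25·1.1 − 20·2.4 = 0 → B_y = 386.15/2.4 = 160.896 ≈ 160.9 kN.
ΣF_y = 0: A_y + 160.896 − 12.63·2 − 65 − 50 − 25 − 20 = 0 → A_y = 24.36 kN.
ΣF_x = 0: no horizontal applied forces, so A_x = 0.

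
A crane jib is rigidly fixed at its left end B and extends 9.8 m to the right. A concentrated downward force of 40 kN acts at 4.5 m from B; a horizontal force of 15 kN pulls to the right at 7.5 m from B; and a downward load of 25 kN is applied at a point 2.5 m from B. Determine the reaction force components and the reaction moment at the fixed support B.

ΣF_x = 0: B_x + 15 = 0 → B_x = -15.00 kN.
ΣF_y = 0: B_y − 40 − 25 = 0 → B_y = 65.00 kN.
ΣM about B: M_B − 40·4.5 − 25·2.5 = 0 → M_B = 242.5 kN·m.

B_x = -15.00 kN, B_y = 65.00 kN, M_B = 242.5 kN·m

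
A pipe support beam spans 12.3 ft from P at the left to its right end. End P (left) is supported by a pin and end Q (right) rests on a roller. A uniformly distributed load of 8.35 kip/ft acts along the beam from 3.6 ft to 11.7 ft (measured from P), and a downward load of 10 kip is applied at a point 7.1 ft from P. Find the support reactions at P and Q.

Resultant of the distributed load: 8.35 × 8.1 = 67.635 kip at 7.65 ft from P.
Taking moments about P: Q_y·12.3 − (8.35·8.1)·7.65 − 10·7.1 = 0 → Q_y = 588.40775/12.3 = 47.838 ≈ 47.84 kip.
ΣF_y = 0: P_y + 47.838 − 8.35·8.1 − 10 = 0 → P_y = 29.80 kip.
ΣF_x = 0: no horizontal applied forces, so P_x = 0.

P_x = 0, P_y = 29.80 kip, Q_y = 47.84 kip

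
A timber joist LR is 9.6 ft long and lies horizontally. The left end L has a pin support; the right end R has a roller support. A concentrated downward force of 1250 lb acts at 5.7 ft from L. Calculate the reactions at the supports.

L_x = 0, L_y = 507.8 lb, R_y = 742.2 lb

Taking moments about L: R_y·9.6 − 1250·5.7 = 0 → R_y = 7125/9.6 = 742.188 ≈ 742.2 lb.
ΣF_y = 0: L_y + 742.188 − 1250 = 0 → L_y = 507.8 lb.
ΣF_x = 0: no horizontal applied forces, so L_x = 0.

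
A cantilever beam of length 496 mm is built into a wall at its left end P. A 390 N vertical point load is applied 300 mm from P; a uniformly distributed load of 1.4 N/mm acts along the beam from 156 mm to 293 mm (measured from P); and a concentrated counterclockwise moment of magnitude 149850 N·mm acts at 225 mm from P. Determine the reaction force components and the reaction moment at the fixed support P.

P_x = 0, P_y = 581.8 N, M_P = 10210 N·mm

Resultant of the distributed load: 1.4 × 137 = 191.8 N at 224.5 mm from P.
ΣF_x = 0: P_x = 0.
ΣF_y = 0: P_y − 390 − 1.4·137 = 0 → P_y = 581.8 N.
ΣM about P: M_P − 390·300 − (1.4·137)·224.5 + 149850 = 0 → M_P = 10210 N·mm.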